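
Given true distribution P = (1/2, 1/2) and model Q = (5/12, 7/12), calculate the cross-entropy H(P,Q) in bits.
1.0203 bits

Cross-entropy: H(P,Q) = -Σ p(x) log q(x)

Alternatively: H(P,Q) = H(P) + D_KL(P||Q)
H(P) = 1.0000 bits
D_KL(P||Q) = 0.0203 bits

H(P,Q) = 1.0000 + 0.0203 = 1.0203 bits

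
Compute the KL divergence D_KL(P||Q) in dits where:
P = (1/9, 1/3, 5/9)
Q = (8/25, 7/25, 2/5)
0.0535 dits

KL divergence: D_KL(P||Q) = Σ p(x) log(p(x)/q(x))

Computing term by term:
  x=0: 1/9 × log_10[(1/9)/(8/25)] = 1/9 × -0.4594 = -0.0510
  x=1: 1/3 × log_10[(1/3)/(7/25)] = 1/3 × 0.0757 = 0.0252
  x=2: 5/9 × log_10[(5/9)/(2/5)] = 5/9 × 0.1427 = 0.0793

D_KL(P||Q) = 0.0535 dits

Note: KL divergence is always non-negative and equals 0 iff P = Q.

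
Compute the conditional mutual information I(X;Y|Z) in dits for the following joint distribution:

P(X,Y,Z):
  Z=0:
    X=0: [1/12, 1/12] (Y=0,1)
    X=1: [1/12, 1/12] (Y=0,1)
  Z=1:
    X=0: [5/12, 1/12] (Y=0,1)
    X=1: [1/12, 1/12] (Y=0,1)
0.0148 dits

Conditional mutual information: I(X;Y|Z) = H(X|Z) + H(Y|Z) - H(X,Y|Z)

H(Z) = 0.2764
H(X,Z) = 0.5396 → H(X|Z) = 0.2632
H(Y,Z) = 0.5396 → H(Y|Z) = 0.2632
H(X,Y,Z) = 0.7879 → H(X,Y|Z) = 0.5115

I(X;Y|Z) = 0.2632 + 0.2632 - 0.5115 = 0.0148 dits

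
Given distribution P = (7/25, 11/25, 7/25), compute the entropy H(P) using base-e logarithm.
1.0741 nats

Shannon entropy is H(X) = -Σ p(x) log p(x).

For P = (7/25, 11/25, 7/25):
H = -7/25 × log_e(7/25) -11/25 × log_e(11/25) -7/25 × log_e(7/25)
H = 1.0741 nats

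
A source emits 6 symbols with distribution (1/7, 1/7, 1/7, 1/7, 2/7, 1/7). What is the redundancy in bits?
0.0633 bits

Redundancy measures how far a source is from maximum entropy:
R = H_max - H(X)

Maximum entropy for 6 symbols: H_max = log_2(6) = 2.5850 bits
Actual entropy: H(X) = 2.5216 bits
Redundancy: R = 2.5850 - 2.5216 = 0.0633 bits

This redundancy represents potential for compression: the source could be compressed by 0.0633 bits per symbol.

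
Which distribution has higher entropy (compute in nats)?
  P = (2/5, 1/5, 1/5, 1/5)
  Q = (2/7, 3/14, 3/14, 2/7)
Q

Computing entropies in nats:
H(P) = 1.3322
H(Q) = 1.3761

Distribution Q has higher entropy.

Intuition: The distribution closer to uniform (more spread out) has higher entropy.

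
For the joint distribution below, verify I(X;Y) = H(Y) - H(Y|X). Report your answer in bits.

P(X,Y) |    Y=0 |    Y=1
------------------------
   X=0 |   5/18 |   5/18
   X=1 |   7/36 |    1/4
I(X;Y) = 0.0028 bits

Mutual information has multiple equivalent forms:
- I(X;Y) = H(X) - H(X|Y)
- I(X;Y) = H(Y) - H(Y|X)
- I(X;Y) = H(X) + H(Y) - H(X,Y)

Computing all quantities:
H(X) = 0.9911, H(Y) = 0.9978, H(X,Y) = 1.9861
H(X|Y) = 0.9883, H(Y|X) = 0.9950

Verification:
H(X) - H(X|Y) = 0.9911 - 0.9883 = 0.0028
H(Y) - H(Y|X) = 0.9978 - 0.9950 = 0.0028
H(X) + H(Y) - H(X,Y) = 0.9911 + 0.9978 - 1.9861 = 0.0028

All forms give I(X;Y) = 0.0028 bits. ✓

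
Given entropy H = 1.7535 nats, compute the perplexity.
5.7748

Perplexity is e^H (or exp(H) for natural log).

H = 1.7535 nats
Perplexity = e^1.7535 = 5.7748

Interpretation: The model's uncertainty is equivalent to choosing uniformly among 5.8 options.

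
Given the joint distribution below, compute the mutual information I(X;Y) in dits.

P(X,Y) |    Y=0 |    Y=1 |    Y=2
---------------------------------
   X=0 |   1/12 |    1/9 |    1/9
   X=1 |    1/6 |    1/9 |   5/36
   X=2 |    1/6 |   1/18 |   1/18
0.0146 dits

Mutual information: I(X;Y) = H(X) + H(Y) - H(X,Y)

Marginals:
P(X) = (11/36, 5/12, 5/18), H(X) = 0.4703 dits
P(Y) = (5/12, 5/18, 11/36), H(Y) = 0.4703 dits

Joint entropy: H(X,Y) = 0.9259 dits

I(X;Y) = 0.4703 + 0.4703 - 0.9259 = 0.0146 dits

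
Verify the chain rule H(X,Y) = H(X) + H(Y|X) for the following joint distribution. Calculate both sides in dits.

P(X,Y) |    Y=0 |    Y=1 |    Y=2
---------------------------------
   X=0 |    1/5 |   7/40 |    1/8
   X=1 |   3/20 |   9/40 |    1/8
H(X,Y) = 0.7674, H(X) = 0.3010, H(Y|X) = 0.4664 (all in dits)

Chain rule: H(X,Y) = H(X) + H(Y|X)

Left side — joint entropy directly:
H(X,Y) = -Σ p(x,y) log p(x,y) = 0.7674 dits

Right side — compute H(Y|X) from the conditional distributions:
P(X) = (1/2, 1/2), so H(X) = 0.3010 dits
H(Y|X) = Σ_x P(X=x) · H(Y|X=x):
  P(Y|X=0) = (2/5, 7/20, 1/4), H(Y|X=0) = 0.4693, weight P(X=0) = 1/2
  P(Y|X=1) = (3/10, 9/20, 1/4), H(Y|X=1) = 0.4634, weight P(X=1) = 1/2
H(Y|X) = 0.4664 dits

H(X) + H(Y|X) = 0.3010 + 0.4664 = 0.7674 dits

Both sides equal 0.7674 dits. ✓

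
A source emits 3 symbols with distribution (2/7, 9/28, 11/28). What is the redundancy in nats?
0.0088 nats

Redundancy measures how far a source is from maximum entropy:
R = H_max - H(X)

Maximum entropy for 3 symbols: H_max = log_e(3) = 1.0986 nats
Actual entropy: H(X) = 1.0898 nats
Redundancy: R = 1.0986 - 1.0898 = 0.0088 nats

This redundancy represents potential for compression: the source could be compressed by 0.0088 nats per symbol.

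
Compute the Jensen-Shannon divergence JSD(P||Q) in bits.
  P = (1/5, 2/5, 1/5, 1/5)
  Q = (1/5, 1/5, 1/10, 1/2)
0.0847 bits

Jensen-Shannon divergence is:
JSD(P||Q) = 0.5 × D_KL(P||M) + 0.5 × D_KL(Q||M)
where M = 0.5 × (P + Q) is the mixture distribution.

M = 0.5 × (1/5, 2/5, 1/5, 1/5) + 0.5 × (1/5, 1/5, 1/10, 1/2) = (1/5, 3/10, 3/20, 7/20)

D_KL(P||M) = 0.0876 bits
D_KL(Q||M) = 0.0818 bits

JSD(P||Q) = 0.5 × 0.0876 + 0.5 × 0.0818 = 0.0847 bits

Unlike KL divergence, JSD is symmetric and bounded: 0 ≤ JSD ≤ log(2).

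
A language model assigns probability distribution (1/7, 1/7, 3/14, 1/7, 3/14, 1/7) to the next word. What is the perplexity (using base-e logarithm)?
5.8834

Perplexity is e^H (or exp(H) for natural log).

First, H = -Σ p log p = 1.7721 nats
Perplexity = e^1.7721 = 5.8834

Interpretation: The model's uncertainty is equivalent to choosing uniformly among 5.9 options.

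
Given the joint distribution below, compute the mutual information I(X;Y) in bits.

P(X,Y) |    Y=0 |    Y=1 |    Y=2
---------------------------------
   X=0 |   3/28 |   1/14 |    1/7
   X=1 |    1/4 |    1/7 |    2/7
0.0008 bits

Mutual information: I(X;Y) = H(X) + H(Y) - H(X,Y)

Marginals:
P(X) = (9/28, 19/28), H(X) = 0.9059 bits
P(Y) = (5/14, 3/14, 3/7), H(Y) = 1.5306 bits

Joint entropy: H(X,Y) = 2.4357 bits

I(X;Y) = 0.9059 + 1.5306 - 2.4357 = 0.0008 bits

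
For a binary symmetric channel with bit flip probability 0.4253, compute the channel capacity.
0.0162 bits

For a binary symmetric channel (BSC) with error probability p:
Capacity C = 1 - H(p) bits per symbol

where H(p) = -p log₂(p) - (1-p) log₂(1-p) is the binary entropy function.

H(0.4253) = 0.9838 bits
C = 1 - 0.9838 = 0.0162 bits per symbol

This means we can reliably transmit up to 0.0162 bits of information per channel use.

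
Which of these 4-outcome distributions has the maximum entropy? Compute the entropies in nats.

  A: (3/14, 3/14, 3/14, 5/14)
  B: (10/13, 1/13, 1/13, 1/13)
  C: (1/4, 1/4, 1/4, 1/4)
C

For a discrete distribution over n outcomes, entropy is maximized by the uniform distribution.

Computing entropies:
H(A) = 1.3580 nats
H(B) = 0.7937 nats
H(C) = 1.3863 nats

The uniform distribution (where all probabilities equal 1/4) achieves the maximum entropy of log_e(4) = 1.3863 nats.

Distribution C has the highest entropy.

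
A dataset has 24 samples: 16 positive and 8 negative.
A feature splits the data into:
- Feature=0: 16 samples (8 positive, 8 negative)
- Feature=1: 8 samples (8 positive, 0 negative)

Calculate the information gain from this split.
0.2516 bits

Information Gain = H(Y) - H(Y|Feature)

Before split:
P(positive) = 16/24 = 0.6667
H(Y) = 0.9183 bits

After split:
Feature=0: H = 1.0000 bits (weight = 16/24)
Feature=1: H = 0.0000 bits (weight = 8/24)
H(Y|Feature) = (16/24)×1.0000 + (8/24)×0.0000 = 0.6667 bits

Information Gain = 0.9183 - 0.6667 = 0.2516 bits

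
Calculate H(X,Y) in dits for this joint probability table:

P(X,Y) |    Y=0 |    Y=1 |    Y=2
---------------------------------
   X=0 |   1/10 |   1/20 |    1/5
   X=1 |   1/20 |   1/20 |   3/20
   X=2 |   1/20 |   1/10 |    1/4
0.8741 dits

Joint entropy is H(X,Y) = -Σ_{x,y} p(x,y) log p(x,y).

Summing over all non-zero entries:
H(X,Y) = -[1/10·log_10(1/10) + 1/20·log_10(1/20) + 1/5·log_10(1/5) + 1/20·log_10(1/20) + 1/20·log_10(1/20) + 3/20·log_10(3/20) + 1/20·log_10(1/20) + 1/10·log_10(1/10) + 1/4·log_10(1/4)]
H(X,Y) = 0.8741 dits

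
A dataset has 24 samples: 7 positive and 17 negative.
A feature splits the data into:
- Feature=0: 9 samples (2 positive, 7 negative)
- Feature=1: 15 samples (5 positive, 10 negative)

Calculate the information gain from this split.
0.0104 bits

Information Gain = H(Y) - H(Y|Feature)

Before split:
P(positive) = 7/24 = 0.2917
H(Y) = 0.8709 bits

After split:
Feature=0: H = 0.7642 bits (weight = 9/24)
Feature=1: H = 0.9183 bits (weight = 15/24)
H(Y|Feature) = (9/24)×0.7642 + (15/24)×0.9183 = 0.8605 bits

Information Gain = 0.8709 - 0.8605 = 0.0104 bits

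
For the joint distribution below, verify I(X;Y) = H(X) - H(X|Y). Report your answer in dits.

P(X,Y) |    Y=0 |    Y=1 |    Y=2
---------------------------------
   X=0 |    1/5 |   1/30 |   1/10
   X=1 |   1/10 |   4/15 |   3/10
I(X;Y) = 0.0504 dits

Mutual information has multiple equivalent forms:
- I(X;Y) = H(X) - H(X|Y)
- I(X;Y) = H(Y) - H(Y|X)
- I(X;Y) = H(X) + H(Y) - H(X,Y)

Computing all quantities:
H(X) = 0.2764, H(Y) = 0.4729, H(X,Y) = 0.6990
H(X|Y) = 0.2261, H(Y|X) = 0.4225

Verification:
H(X) - H(X|Y) = 0.2764 - 0.2261 = 0.0504
H(Y) - H(Y|X) = 0.4729 - 0.4225 = 0.0504
H(X) + H(Y) - H(X,Y) = 0.2764 + 0.4729 - 0.6990 = 0.0504

All forms give I(X;Y) = 0.0504 dits. ✓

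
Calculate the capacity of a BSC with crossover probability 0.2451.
0.1966 bits

For a binary symmetric channel (BSC) with error probability p:
Capacity C = 1 - H(p) bits per symbol

where H(p) = -p log₂(p) - (1-p) log₂(1-p) is the binary entropy function.

H(0.2451) = 0.8034 bits
C = 1 - 0.8034 = 0.1966 bits per symbol

This means we can reliably transmit up to 0.1966 bits of information per channel use.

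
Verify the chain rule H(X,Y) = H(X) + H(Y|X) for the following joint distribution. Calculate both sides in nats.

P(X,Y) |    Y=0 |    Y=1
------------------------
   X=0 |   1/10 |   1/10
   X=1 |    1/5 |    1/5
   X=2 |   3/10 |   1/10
H(X,Y) = 1.6957, H(X) = 1.0549, H(Y|X) = 0.6408 (all in nats)

Chain rule: H(X,Y) = H(X) + H(Y|X)

Left side — joint entropy directly:
H(X,Y) = -Σ p(x,y) log p(x,y) = 1.6957 nats

Right side — compute H(Y|X) from the conditional distributions:
P(X) = (1/5, 2/5, 2/5), so H(X) = 1.0549 nats
H(Y|X) = Σ_x P(X=x) · H(Y|X=x):
  P(Y|X=0) = (1/2, 1/2), H(Y|X=0) = 0.6931, weight P(X=0) = 1/5
  P(Y|X=1) = (1/2, 1/2), H(Y|X=1) = 0.6931, weight P(X=1) = 2/5
  P(Y|X=2) = (3/4, 1/4), H(Y|X=2) = 0.5623, weight P(X=2) = 2/5
H(Y|X) = 0.6408 nats

H(X) + H(Y|X) = 1.0549 + 0.6408 = 1.6957 nats

Both sides equal 1.6957 nats. ✓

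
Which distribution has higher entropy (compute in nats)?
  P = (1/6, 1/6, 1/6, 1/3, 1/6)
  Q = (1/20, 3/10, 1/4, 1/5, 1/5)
P

Computing entropies in nats:
H(P) = 1.5607
H(Q) = 1.5013

Distribution P has higher entropy.

Intuition: The distribution closer to uniform (more spread out) has higher entropy.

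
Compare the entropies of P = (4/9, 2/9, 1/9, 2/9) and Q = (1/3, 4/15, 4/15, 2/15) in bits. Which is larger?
Q

Computing entropies in bits:
H(P) = 1.8366
H(Q) = 1.9329

Distribution Q has higher entropy.

Intuition: The distribution closer to uniform (more spread out) has higher entropy.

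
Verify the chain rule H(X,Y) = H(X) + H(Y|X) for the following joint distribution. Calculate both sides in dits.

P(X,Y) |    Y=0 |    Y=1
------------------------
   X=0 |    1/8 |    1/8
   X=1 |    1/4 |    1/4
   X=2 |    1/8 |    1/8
H(X,Y) = 0.7526, H(X) = 0.4515, H(Y|X) = 0.3010 (all in dits)

Chain rule: H(X,Y) = H(X) + H(Y|X)

Left side — joint entropy directly:
H(X,Y) = -Σ p(x,y) log p(x,y) = 0.7526 dits

Right side — compute H(Y|X) from the conditional distributions:
P(X) = (1/4, 1/2, 1/4), so H(X) = 0.4515 dits
H(Y|X) = Σ_x P(X=x) · H(Y|X=x):
  P(Y|X=0) = (1/2, 1/2), H(Y|X=0) = 0.3010, weight P(X=0) = 1/4
  P(Y|X=1) = (1/2, 1/2), H(Y|X=1) = 0.3010, weight P(X=1) = 1/2
  P(Y|X=2) = (1/2, 1/2), H(Y|X=2) = 0.3010, weight P(X=2) = 1/4
H(Y|X) = 0.3010 dits

H(X) + H(Y|X) = 0.4515 + 0.3010 = 0.7526 dits

Both sides equal 0.7526 dits. ✓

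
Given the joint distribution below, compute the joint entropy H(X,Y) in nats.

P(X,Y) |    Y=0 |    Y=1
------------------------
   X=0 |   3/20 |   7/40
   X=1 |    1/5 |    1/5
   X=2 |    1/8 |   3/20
1.7779 nats

Joint entropy is H(X,Y) = -Σ_{x,y} p(x,y) log p(x,y).

Summing over all non-zero entries:
H(X,Y) = -[3/20·log_e(3/20) + 7/40·log_e(7/40) + 1/5·log_e(1/5) + 1/5·log_e(1/5) + 1/8·log_e(1/8) + 3/20·log_e(3/20)]
H(X,Y) = 1.7779 nats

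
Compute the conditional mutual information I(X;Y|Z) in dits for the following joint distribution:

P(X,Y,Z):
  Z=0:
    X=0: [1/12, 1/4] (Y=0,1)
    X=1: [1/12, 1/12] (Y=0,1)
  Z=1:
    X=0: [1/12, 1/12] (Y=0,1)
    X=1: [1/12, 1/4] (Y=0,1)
0.0133 dits

Conditional mutual information: I(X;Y|Z) = H(X|Z) + H(Y|Z) - H(X,Y|Z)

H(Z) = 0.3010
H(X,Z) = 0.5775 → H(X|Z) = 0.2764
H(Y,Z) = 0.5775 → H(Y|Z) = 0.2764
H(X,Y,Z) = 0.8406 → H(X,Y|Z) = 0.5396

I(X;Y|Z) = 0.2764 + 0.2764 - 0.5396 = 0.0133 dits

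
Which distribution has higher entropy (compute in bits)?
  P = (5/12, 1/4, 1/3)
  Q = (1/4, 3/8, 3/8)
Q

Computing entropies in bits:
H(P) = 1.5546
H(Q) = 1.5613

Distribution Q has higher entropy.

Intuition: The distribution closer to uniform (more spread out) has higher entropy.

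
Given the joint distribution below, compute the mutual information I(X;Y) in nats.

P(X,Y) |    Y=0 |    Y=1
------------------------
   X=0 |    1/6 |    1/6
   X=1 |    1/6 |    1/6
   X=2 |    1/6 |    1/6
0.0000 nats

Mutual information: I(X;Y) = H(X) + H(Y) - H(X,Y)

Marginals:
P(X) = (1/3, 1/3, 1/3), H(X) = 1.0986 nats
P(Y) = (1/2, 1/2), H(Y) = 0.6931 nats

Joint entropy: H(X,Y) = 1.7918 nats

I(X;Y) = 1.0986 + 0.6931 - 1.7918 = 0.0000 nats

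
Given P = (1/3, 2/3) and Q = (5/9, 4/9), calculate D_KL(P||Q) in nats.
0.1000 nats

KL divergence: D_KL(P||Q) = Σ p(x) log(p(x)/q(x))

Computing term by term:
  x=0: 1/3 × log_e[(1/3)/(5/9)] = 1/3 × -0.5108 = -0.1703
  x=1: 2/3 × log_e[(2/3)/(4/9)] = 2/3 × 0.4055 = 0.2703

D_KL(P||Q) = 0.1000 nats

Note: KL divergence is always non-negative and equals 0 iff P = Q.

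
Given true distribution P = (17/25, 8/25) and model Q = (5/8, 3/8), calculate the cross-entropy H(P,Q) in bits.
0.9139 bits

Cross-entropy: H(P,Q) = -Σ p(x) log q(x)

Alternatively: H(P,Q) = H(P) + D_KL(P||Q)
H(P) = 0.9044 bits
D_KL(P||Q) = 0.0095 bits

H(P,Q) = 0.9044 + 0.0095 = 0.9139 bits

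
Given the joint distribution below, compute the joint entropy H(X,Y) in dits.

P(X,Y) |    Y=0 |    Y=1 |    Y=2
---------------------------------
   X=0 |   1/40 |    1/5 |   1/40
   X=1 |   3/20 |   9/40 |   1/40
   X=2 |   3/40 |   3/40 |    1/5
0.8378 dits

Joint entropy is H(X,Y) = -Σ_{x,y} p(x,y) log p(x,y).

Summing over all non-zero entries:
H(X,Y) = -[1/40·log_10(1/40) + 1/5·log_10(1/5) + 1/40·log_10(1/40) + 3/20·log_10(3/20) + 9/40·log_10(9/40) + 1/40·log_10(1/40) + 3/40·log_10(3/40) + 3/40·log_10(3/40) + 1/5·log_10(1/5)]
H(X,Y) = 0.8378 dits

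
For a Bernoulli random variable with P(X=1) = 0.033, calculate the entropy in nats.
0.1450 nats

The binary entropy function is:
H(p) = -p log(p) - (1-p) log(1-p)

H(0.033) = -0.033 × log_e(0.033) - 0.967 × log_e(0.967)
H(0.033) = 0.1450 nats

Note: Binary entropy is maximized at p=0.5 (H=1 bit) and minimized at p=0 or p=1 (H=0).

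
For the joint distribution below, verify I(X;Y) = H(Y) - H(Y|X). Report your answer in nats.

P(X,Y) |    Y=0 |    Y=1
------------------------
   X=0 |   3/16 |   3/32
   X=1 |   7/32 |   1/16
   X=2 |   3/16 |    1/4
I(X;Y) = 0.0487 nats

Mutual information has multiple equivalent forms:
- I(X;Y) = H(X) - H(X|Y)
- I(X;Y) = H(Y) - H(Y|X)
- I(X;Y) = H(X) + H(Y) - H(X,Y)

Computing all quantities:
H(X) = 1.0752, H(Y) = 0.6755, H(X,Y) = 1.7020
H(X|Y) = 1.0265, H(Y|X) = 0.6268

Verification:
H(X) - H(X|Y) = 1.0752 - 1.0265 = 0.0487
H(Y) - H(Y|X) = 0.6755 - 0.6268 = 0.0487
H(X) + H(Y) - H(X,Y) = 1.0752 + 0.6755 - 1.7020 = 0.0487

All forms give I(X;Y) = 0.0487 nats. ✓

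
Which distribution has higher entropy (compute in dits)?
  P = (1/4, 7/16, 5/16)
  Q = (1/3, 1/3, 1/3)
Q

Computing entropies in dits:
H(P) = 0.4654
H(Q) = 0.4771

Distribution Q has higher entropy.

Intuition: The distribution closer to uniform (more spread out) has higher entropy.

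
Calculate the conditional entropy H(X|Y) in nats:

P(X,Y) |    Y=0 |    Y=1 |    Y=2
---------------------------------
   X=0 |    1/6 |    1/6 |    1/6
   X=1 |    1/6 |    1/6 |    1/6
0.6931 nats

Using the chain rule: H(X|Y) = H(X,Y) - H(Y)

First, compute H(X,Y) = 1.7918 nats

Marginal P(Y) = (1/3, 1/3, 1/3)
H(Y) = 1.0986 nats

H(X|Y) = H(X,Y) - H(Y) = 1.7918 - 1.0986 = 0.6931 nats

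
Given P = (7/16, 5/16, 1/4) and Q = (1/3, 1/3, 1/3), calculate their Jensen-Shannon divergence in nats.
0.0067 nats

Jensen-Shannon divergence is:
JSD(P||Q) = 0.5 × D_KL(P||M) + 0.5 × D_KL(Q||M)
where M = 0.5 × (P + Q) is the mixture distribution.

M = 0.5 × (7/16, 5/16, 1/4) + 0.5 × (1/3, 1/3, 1/3) = (0.385417, 0.322917, 7/24)

D_KL(P||M) = 0.0067 nats
D_KL(Q||M) = 0.0067 nats

JSD(P||Q) = 0.5 × 0.0067 + 0.5 × 0.0067 = 0.0067 nats

Unlike KL divergence, JSD is symmetric and bounded: 0 ≤ JSD ≤ log(2).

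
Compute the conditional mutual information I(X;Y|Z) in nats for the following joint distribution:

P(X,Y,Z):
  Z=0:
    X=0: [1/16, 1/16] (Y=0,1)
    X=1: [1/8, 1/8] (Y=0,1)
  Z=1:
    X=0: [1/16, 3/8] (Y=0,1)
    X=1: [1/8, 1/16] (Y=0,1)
0.0830 nats

Conditional mutual information: I(X;Y|Z) = H(X|Z) + H(Y|Z) - H(X,Y|Z)

H(Z) = 0.6616
H(X,Z) = 1.2820 → H(X|Z) = 0.6205
H(Y,Z) = 1.3033 → H(Y|Z) = 0.6417
H(X,Y,Z) = 1.8407 → H(X,Y|Z) = 1.1792

I(X;Y|Z) = 0.6205 + 0.6417 - 1.1792 = 0.0830 nats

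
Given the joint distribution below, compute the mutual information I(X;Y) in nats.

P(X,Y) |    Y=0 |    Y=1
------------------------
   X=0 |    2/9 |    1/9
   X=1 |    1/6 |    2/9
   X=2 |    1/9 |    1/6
0.0285 nats

Mutual information: I(X;Y) = H(X) + H(Y) - H(X,Y)

Marginals:
P(X) = (1/3, 7/18, 5/18), H(X) = 1.0893 nats
P(Y) = (1/2, 1/2), H(Y) = 0.6931 nats

Joint entropy: H(X,Y) = 1.7540 nats

I(X;Y) = 1.0893 + 0.6931 - 1.7540 = 0.0285 nats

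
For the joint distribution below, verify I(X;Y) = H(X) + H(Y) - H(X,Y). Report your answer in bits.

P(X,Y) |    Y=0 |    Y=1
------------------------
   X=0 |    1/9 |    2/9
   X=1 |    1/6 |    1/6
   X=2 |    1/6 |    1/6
I(X;Y) = 0.0183 bits

Mutual information has multiple equivalent forms:
- I(X;Y) = H(X) - H(X|Y)
- I(X;Y) = H(Y) - H(Y|X)
- I(X;Y) = H(X) + H(Y) - H(X,Y)

Computing all quantities:
H(X) = 1.5850, H(Y) = 0.9911, H(X,Y) = 2.5577
H(X|Y) = 1.5667, H(Y|X) = 0.9728

Verification:
H(X) - H(X|Y) = 1.5850 - 1.5667 = 0.0183
H(Y) - H(Y|X) = 0.9911 - 0.9728 = 0.0183
H(X) + H(Y) - H(X,Y) = 1.5850 + 0.9911 - 2.5577 = 0.0183

All forms give I(X;Y) = 0.0183 bits. ✓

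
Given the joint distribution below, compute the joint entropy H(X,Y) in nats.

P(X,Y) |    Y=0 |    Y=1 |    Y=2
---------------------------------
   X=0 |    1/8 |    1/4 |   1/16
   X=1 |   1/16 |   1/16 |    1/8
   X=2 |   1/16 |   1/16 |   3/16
2.0467 nats

Joint entropy is H(X,Y) = -Σ_{x,y} p(x,y) log p(x,y).

Summing over all non-zero entries:
H(X,Y) = -[1/8·log_e(1/8) + 1/4·log_e(1/4) + 1/16·log_e(1/16) + 1/16·log_e(1/16) + 1/16·log_e(1/16) + 1/8·log_e(1/8) + 1/16·log_e(1/16) + 1/16·log_e(1/16) + 3/16·log_e(3/16)]
H(X,Y) = 2.0467 nats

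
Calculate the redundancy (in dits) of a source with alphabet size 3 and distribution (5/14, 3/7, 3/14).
0.0164 dits

Redundancy measures how far a source is from maximum entropy:
R = H_max - H(X)

Maximum entropy for 3 symbols: H_max = log_10(3) = 0.4771 dits
Actual entropy: H(X) = 0.4608 dits
Redundancy: R = 0.4771 - 0.4608 = 0.0164 dits

This redundancy represents potential for compression: the source could be compressed by 0.0164 dits per symbol.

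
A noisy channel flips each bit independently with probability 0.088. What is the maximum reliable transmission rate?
0.5702 bits

For a binary symmetric channel (BSC) with error probability p:
Capacity C = 1 - H(p) bits per symbol

where H(p) = -p log₂(p) - (1-p) log₂(1-p) is the binary entropy function.

H(0.088) = 0.4298 bits
C = 1 - 0.4298 = 0.5702 bits per symbol

This means we can reliably transmit up to 0.5702 bits of information per channel use.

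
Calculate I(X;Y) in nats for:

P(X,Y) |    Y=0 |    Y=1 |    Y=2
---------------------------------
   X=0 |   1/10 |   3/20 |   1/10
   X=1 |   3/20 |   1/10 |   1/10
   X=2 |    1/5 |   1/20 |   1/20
0.0515 nats

Mutual information: I(X;Y) = H(X) + H(Y) - H(X,Y)

Marginals:
P(X) = (7/20, 7/20, 3/10), H(X) = 1.0961 nats
P(Y) = (9/20, 3/10, 1/4), H(Y) = 1.0671 nats

Joint entropy: H(X,Y) = 2.1116 nats

I(X;Y) = 1.0961 + 1.0671 - 2.1116 = 0.0515 nats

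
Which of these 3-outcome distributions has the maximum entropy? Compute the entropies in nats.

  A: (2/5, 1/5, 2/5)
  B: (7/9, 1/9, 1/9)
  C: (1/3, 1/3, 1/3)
C

For a discrete distribution over n outcomes, entropy is maximized by the uniform distribution.

Computing entropies:
H(A) = 1.0549 nats
H(B) = 0.6837 nats
H(C) = 1.0986 nats

The uniform distribution (where all probabilities equal 1/3) achieves the maximum entropy of log_e(3) = 1.0986 nats.

Distribution C has the highest entropy.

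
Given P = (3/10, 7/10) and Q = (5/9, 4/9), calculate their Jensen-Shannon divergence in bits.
0.0487 bits

Jensen-Shannon divergence is:
JSD(P||Q) = 0.5 × D_KL(P||M) + 0.5 × D_KL(Q||M)
where M = 0.5 × (P + Q) is the mixture distribution.

M = 0.5 × (3/10, 7/10) + 0.5 × (5/9, 4/9) = (0.427778, 0.572222)

D_KL(P||M) = 0.0500 bits
D_KL(Q||M) = 0.0475 bits

JSD(P||Q) = 0.5 × 0.0500 + 0.5 × 0.0475 = 0.0487 bits

Unlike KL divergence, JSD is symmetric and bounded: 0 ≤ JSD ≤ log(2).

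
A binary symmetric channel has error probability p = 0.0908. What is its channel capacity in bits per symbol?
0.5609 bits

For a binary symmetric channel (BSC) with error probability p:
Capacity C = 1 - H(p) bits per symbol

where H(p) = -p log₂(p) - (1-p) log₂(1-p) is the binary entropy function.

H(0.0908) = 0.4391 bits
C = 1 - 0.4391 = 0.5609 bits per symbol

This means we can reliably transmit up to 0.5609 bits of information per channel use.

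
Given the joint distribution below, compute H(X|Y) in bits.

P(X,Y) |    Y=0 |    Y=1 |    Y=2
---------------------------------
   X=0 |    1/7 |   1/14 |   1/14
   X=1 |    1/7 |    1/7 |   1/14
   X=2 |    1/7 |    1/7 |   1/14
1.5625 bits

Using the chain rule: H(X|Y) = H(X,Y) - H(Y)

First, compute H(X,Y) = 3.0931 bits

Marginal P(Y) = (3/7, 5/14, 3/14)
H(Y) = 1.5306 bits

H(X|Y) = H(X,Y) - H(Y) = 3.0931 - 1.5306 = 1.5625 bits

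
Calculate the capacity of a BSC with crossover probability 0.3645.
0.0536 bits

For a binary symmetric channel (BSC) with error probability p:
Capacity C = 1 - H(p) bits per symbol

where H(p) = -p log₂(p) - (1-p) log₂(1-p) is the binary entropy function.

H(0.3645) = 0.9464 bits
C = 1 - 0.9464 = 0.0536 bits per symbol

This means we can reliably transmit up to 0.0536 bits of information per channel use.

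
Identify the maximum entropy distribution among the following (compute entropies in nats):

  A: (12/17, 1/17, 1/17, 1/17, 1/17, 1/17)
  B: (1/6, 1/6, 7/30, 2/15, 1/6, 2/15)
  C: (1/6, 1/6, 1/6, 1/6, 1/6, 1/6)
C

For a discrete distribution over n outcomes, entropy is maximized by the uniform distribution.

Computing entropies:
H(A) = 1.0792 nats
H(B) = 1.7728 nats
H(C) = 1.7918 nats

The uniform distribution (where all probabilities equal 1/6) achieves the maximum entropy of log_e(6) = 1.7918 nats.

Distribution C has the highest entropy.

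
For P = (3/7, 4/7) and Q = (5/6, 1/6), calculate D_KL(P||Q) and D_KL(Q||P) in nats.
D_KL(P||Q) = 0.4191, D_KL(Q||P) = 0.3488

KL divergence is not symmetric: D_KL(P||Q) ≠ D_KL(Q||P) in general.

D_KL(P||Q) = 0.4191 nats
D_KL(Q||P) = 0.3488 nats

No, they are not equal!

This asymmetry is why KL divergence is not a true distance metric.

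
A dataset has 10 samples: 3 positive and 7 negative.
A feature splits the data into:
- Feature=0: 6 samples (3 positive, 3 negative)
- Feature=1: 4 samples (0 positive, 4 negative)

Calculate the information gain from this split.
0.2813 bits

Information Gain = H(Y) - H(Y|Feature)

Before split:
P(positive) = 3/10 = 0.3000
H(Y) = 0.8813 bits

After split:
Feature=0: H = 1.0000 bits (weight = 6/10)
Feature=1: H = 0.0000 bits (weight = 4/10)
H(Y|Feature) = (6/10)×1.0000 + (4/10)×0.0000 = 0.6000 bits

Information Gain = 0.8813 - 0.6000 = 0.2813 bits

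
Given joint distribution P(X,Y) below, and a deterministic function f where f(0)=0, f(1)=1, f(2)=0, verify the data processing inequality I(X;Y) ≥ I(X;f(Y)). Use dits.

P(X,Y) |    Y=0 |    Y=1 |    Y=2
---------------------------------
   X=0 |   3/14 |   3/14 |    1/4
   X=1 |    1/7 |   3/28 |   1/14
I(X;Y) = 0.0055, I(X;f(Y)) = 0.0001, inequality holds: 0.0055 ≥ 0.0001

Data Processing Inequality: For any Markov chain X → Y → Z, we have I(X;Y) ≥ I(X;Z).

Here Z = f(Y) is a deterministic function of Y, forming X → Y → Z.

Original I(X;Y) = 0.0055 dits

After applying f:
P(X,Z) where Z=f(Y):
- P(X,Z=0) = P(X,Y=0) + P(X,Y=2)
- P(X,Z=1) = P(X,Y=1)

I(X;Z) = I(X;f(Y)) = 0.0001 dits

Verification: 0.0055 ≥ 0.0001 ✓

Information cannot be created by processing; the function f can only lose information about X.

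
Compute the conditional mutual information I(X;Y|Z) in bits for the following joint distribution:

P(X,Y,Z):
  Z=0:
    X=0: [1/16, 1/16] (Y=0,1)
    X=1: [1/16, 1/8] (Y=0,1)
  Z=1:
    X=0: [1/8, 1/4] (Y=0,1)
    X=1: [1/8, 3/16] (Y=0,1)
0.0086 bits

Conditional mutual information: I(X;Y|Z) = H(X|Z) + H(Y|Z) - H(X,Y|Z)

H(Z) = 0.8960
H(X,Z) = 1.8829 → H(X|Z) = 0.9868
H(Y,Z) = 1.8496 → H(Y|Z) = 0.9536
H(X,Y,Z) = 2.8278 → H(X,Y|Z) = 1.9318

I(X;Y|Z) = 0.9868 + 0.9536 - 1.9318 = 0.0086 bits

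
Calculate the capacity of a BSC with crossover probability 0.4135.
0.0217 bits

For a binary symmetric channel (BSC) with error probability p:
Capacity C = 1 - H(p) bits per symbol

where H(p) = -p log₂(p) - (1-p) log₂(1-p) is the binary entropy function.

H(0.4135) = 0.9783 bits
C = 1 - 0.9783 = 0.0217 bits per symbol

This means we can reliably transmit up to 0.0217 bits of information per channel use.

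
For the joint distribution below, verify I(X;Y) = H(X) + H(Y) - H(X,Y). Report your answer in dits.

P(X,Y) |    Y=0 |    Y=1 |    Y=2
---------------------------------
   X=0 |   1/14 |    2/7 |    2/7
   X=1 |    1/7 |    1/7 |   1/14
I(X;Y) = 0.0277 dits

Mutual information has multiple equivalent forms:
- I(X;Y) = H(X) - H(X|Y)
- I(X;Y) = H(Y) - H(Y|X)
- I(X;Y) = H(X) + H(Y) - H(X,Y)

Computing all quantities:
H(X) = 0.2831, H(Y) = 0.4608, H(X,Y) = 0.7161
H(X|Y) = 0.2553, H(Y|X) = 0.4330

Verification:
H(X) - H(X|Y) = 0.2831 - 0.2553 = 0.0277
H(Y) - H(Y|X) = 0.4608 - 0.4330 = 0.0277
H(X) + H(Y) - H(X,Y) = 0.2831 + 0.4608 - 0.7161 = 0.0277

All forms give I(X;Y) = 0.0277 dits. ✓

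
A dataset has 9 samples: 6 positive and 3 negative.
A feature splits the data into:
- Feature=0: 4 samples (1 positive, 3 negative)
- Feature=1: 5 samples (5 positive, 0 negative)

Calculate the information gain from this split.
0.5577 bits

Information Gain = H(Y) - H(Y|Feature)

Before split:
P(positive) = 6/9 = 0.6667
H(Y) = 0.9183 bits

After split:
Feature=0: H = 0.8113 bits (weight = 4/9)
Feature=1: H = 0.0000 bits (weight = 5/9)
H(Y|Feature) = (4/9)×0.8113 + (5/9)×0.0000 = 0.3606 bits

Information Gain = 0.9183 - 0.3606 = 0.5577 bits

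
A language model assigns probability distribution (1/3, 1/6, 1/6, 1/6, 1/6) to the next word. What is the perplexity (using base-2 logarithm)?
4.7622

Perplexity is 2^H (or exp(H) for natural log).

First, H = -Σ p log p = 2.2516 bits
Perplexity = 2^2.2516 = 4.7622

Interpretation: The model's uncertainty is equivalent to choosing uniformly among 4.8 options.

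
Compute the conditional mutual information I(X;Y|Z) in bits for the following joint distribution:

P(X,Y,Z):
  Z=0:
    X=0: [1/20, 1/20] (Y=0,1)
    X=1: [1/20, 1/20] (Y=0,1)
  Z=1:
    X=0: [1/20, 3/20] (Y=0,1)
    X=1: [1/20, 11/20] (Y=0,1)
0.0243 bits

Conditional mutual information: I(X;Y|Z) = H(X|Z) + H(Y|Z) - H(X,Y|Z)

H(Z) = 0.7219
H(X,Z) = 1.5710 → H(X|Z) = 0.8490
H(Y,Z) = 1.3568 → H(Y|Z) = 0.6349
H(X,Y,Z) = 2.1815 → H(X,Y|Z) = 1.4596

I(X;Y|Z) = 0.8490 + 0.6349 - 1.4596 = 0.0243 bits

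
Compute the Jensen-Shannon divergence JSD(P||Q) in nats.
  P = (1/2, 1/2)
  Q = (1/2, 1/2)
0.0000 nats

Jensen-Shannon divergence is:
JSD(P||Q) = 0.5 × D_KL(P||M) + 0.5 × D_KL(Q||M)
where M = 0.5 × (P + Q) is the mixture distribution.

M = 0.5 × (1/2, 1/2) + 0.5 × (1/2, 1/2) = (1/2, 1/2)

D_KL(P||M) = 0.0000 nats
D_KL(Q||M) = 0.0000 nats

JSD(P||Q) = 0.5 × 0.0000 + 0.5 × 0.0000 = 0.0000 nats

Unlike KL divergence, JSD is symmetric and bounded: 0 ≤ JSD ≤ log(2).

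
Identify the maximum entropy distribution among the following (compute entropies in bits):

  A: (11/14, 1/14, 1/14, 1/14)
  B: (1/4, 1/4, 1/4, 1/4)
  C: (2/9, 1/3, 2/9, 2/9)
B

For a discrete distribution over n outcomes, entropy is maximized by the uniform distribution.

Computing entropies:
H(A) = 1.0892 bits
H(B) = 2.0000 bits
H(C) = 1.9749 bits

The uniform distribution (where all probabilities equal 1/4) achieves the maximum entropy of log_2(4) = 2.0000 bits.

Distribution B has the highest entropy.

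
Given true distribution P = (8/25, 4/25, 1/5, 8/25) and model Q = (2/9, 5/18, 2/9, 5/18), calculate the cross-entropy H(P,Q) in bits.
2.0154 bits

Cross-entropy: H(P,Q) = -Σ p(x) log q(x)

Alternatively: H(P,Q) = H(P) + D_KL(P||Q)
H(P) = 1.9395 bits
D_KL(P||Q) = 0.0759 bits

H(P,Q) = 1.9395 + 0.0759 = 2.0154 bits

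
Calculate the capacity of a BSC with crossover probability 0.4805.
0.0011 bits

For a binary symmetric channel (BSC) with error probability p:
Capacity C = 1 - H(p) bits per symbol

where H(p) = -p log₂(p) - (1-p) log₂(1-p) is the binary entropy function.

H(0.4805) = 0.9989 bits
C = 1 - 0.9989 = 0.0011 bits per symbol

This means we can reliably transmit up to 0.0011 bits of information per channel use.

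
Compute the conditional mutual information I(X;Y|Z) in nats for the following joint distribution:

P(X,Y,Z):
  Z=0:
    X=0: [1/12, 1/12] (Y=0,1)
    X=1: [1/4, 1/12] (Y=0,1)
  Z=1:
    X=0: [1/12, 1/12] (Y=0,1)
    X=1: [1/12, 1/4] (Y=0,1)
0.0306 nats

Conditional mutual information: I(X;Y|Z) = H(X|Z) + H(Y|Z) - H(X,Y|Z)

H(Z) = 0.6931
H(X,Z) = 1.3297 → H(X|Z) = 0.6365
H(Y,Z) = 1.3297 → H(Y|Z) = 0.6365
H(X,Y,Z) = 1.9356 → H(X,Y|Z) = 1.2425

I(X;Y|Z) = 0.6365 + 0.6365 - 1.2425 = 0.0306 nats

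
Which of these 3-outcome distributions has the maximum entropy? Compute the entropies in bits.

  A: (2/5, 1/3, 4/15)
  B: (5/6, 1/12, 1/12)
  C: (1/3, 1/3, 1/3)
C

For a discrete distribution over n outcomes, entropy is maximized by the uniform distribution.

Computing entropies:
H(A) = 1.5656 bits
H(B) = 0.8167 bits
H(C) = 1.5850 bits

The uniform distribution (where all probabilities equal 1/3) achieves the maximum entropy of log_2(3) = 1.5850 bits.

Distribution C has the highest entropy.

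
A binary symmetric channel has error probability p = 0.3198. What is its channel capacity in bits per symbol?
0.0958 bits

For a binary symmetric channel (BSC) with error probability p:
Capacity C = 1 - H(p) bits per symbol

where H(p) = -p log₂(p) - (1-p) log₂(1-p) is the binary entropy function.

H(0.3198) = 0.9042 bits
C = 1 - 0.9042 = 0.0958 bits per symbol

This means we can reliably transmit up to 0.0958 bits of information per channel use.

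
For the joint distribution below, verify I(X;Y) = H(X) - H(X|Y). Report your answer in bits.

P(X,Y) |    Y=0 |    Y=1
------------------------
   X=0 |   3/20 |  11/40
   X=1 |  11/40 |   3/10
I(X;Y) = 0.0114 bits

Mutual information has multiple equivalent forms:
- I(X;Y) = H(X) - H(X|Y)
- I(X;Y) = H(Y) - H(Y|X)
- I(X;Y) = H(X) + H(Y) - H(X,Y)

Computing all quantities:
H(X) = 0.9837, H(Y) = 0.9837, H(X,Y) = 1.9560
H(X|Y) = 0.9723, H(Y|X) = 0.9723

Verification:
H(X) - H(X|Y) = 0.9837 - 0.9723 = 0.0114
H(Y) - H(Y|X) = 0.9837 - 0.9723 = 0.0114
H(X) + H(Y) - H(X,Y) = 0.9837 + 0.9837 - 1.9560 = 0.0114

All forms give I(X;Y) = 0.0114 bits. ✓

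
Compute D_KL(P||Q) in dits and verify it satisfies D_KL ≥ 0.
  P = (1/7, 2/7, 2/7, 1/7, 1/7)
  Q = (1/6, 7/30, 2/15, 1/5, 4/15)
0.0505 dits

KL divergence satisfies the Gibbs inequality: D_KL(P||Q) ≥ 0 for all distributions P, Q.

D_KL(P||Q) = Σ p(x) log(p(x)/q(x))
Term by term:
  x=0: 1/7 × log_10[(1/7)/(1/6)] = -0.0096
  x=1: 2/7 × log_10[(2/7)/(7/30)] = 0.0251
  x=2: 2/7 × log_10[(2/7)/(2/15)] = 0.0946
  x=3: 1/7 × log_10[(1/7)/(1/5)] = -0.0209
  x=4: 1/7 × log_10[(1/7)/(4/15)] = -0.0387
D_KL(P||Q) = 0.0505 dits

D_KL(P||Q) = 0.0505 ≥ 0 ✓

This non-negativity is a fundamental property: relative entropy cannot be negative because it measures how different Q is from P.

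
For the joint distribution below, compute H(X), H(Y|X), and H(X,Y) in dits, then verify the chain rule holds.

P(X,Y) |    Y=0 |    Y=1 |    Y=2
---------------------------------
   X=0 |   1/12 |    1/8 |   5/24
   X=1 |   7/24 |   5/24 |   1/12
H(X,Y) = 0.7327, H(X) = 0.2950, H(Y|X) = 0.4377 (all in dits)

Chain rule: H(X,Y) = H(X) + H(Y|X)

Left side — joint entropy directly:
H(X,Y) = -Σ p(x,y) log p(x,y) = 0.7327 dits

Right side — compute H(Y|X) from the conditional distributions:
P(X) = (5/12, 7/12), so H(X) = 0.2950 dits
H(Y|X) = Σ_x P(X=x) · H(Y|X=x):
  P(Y|X=0) = (1/5, 3/10, 1/2), H(Y|X=0) = 0.4472, weight P(X=0) = 5/12
  P(Y|X=1) = (1/2, 5/14, 1/7), H(Y|X=1) = 0.4309, weight P(X=1) = 7/12
H(Y|X) = 0.4377 dits

H(X) + H(Y|X) = 0.2950 + 0.4377 = 0.7327 dits

Both sides equal 0.7327 dits. ✓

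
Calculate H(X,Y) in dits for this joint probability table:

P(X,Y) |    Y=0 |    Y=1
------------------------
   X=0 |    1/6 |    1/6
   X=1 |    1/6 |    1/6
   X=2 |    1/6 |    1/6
0.7782 dits

Joint entropy is H(X,Y) = -Σ_{x,y} p(x,y) log p(x,y).

Summing over all non-zero entries:
H(X,Y) = -[1/6·log_10(1/6) + 1/6·log_10(1/6) + 1/6·log_10(1/6) + 1/6·log_10(1/6) + 1/6·log_10(1/6) + 1/6·log_10(1/6)]
H(X,Y) = 0.7782 dits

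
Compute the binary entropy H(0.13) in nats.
0.3864 nats

The binary entropy function is:
H(p) = -p log(p) - (1-p) log(1-p)

H(0.13) = -0.13 × log_e(0.13) - 0.87 × log_e(0.87)
H(0.13) = 0.3864 nats

Note: Binary entropy is maximized at p=0.5 (H=1 bit) and minimized at p=0 or p=1 (H=0).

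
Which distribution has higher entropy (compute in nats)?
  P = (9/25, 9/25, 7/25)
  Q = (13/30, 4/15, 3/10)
P

Computing entropies in nats:
H(P) = 1.0920
H(Q) = 1.0760

Distribution P has higher entropy.

Intuition: The distribution closer to uniform (more spread out) has higher entropy.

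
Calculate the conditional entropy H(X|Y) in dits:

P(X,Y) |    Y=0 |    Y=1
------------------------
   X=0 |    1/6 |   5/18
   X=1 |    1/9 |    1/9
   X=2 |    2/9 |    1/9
0.4464 dits

Using the chain rule: H(X|Y) = H(X,Y) - H(Y)

First, compute H(X,Y) = 0.7475 dits

Marginal P(Y) = (1/2, 1/2)
H(Y) = 0.3010 dits

H(X|Y) = H(X,Y) - H(Y) = 0.7475 - 0.3010 = 0.4464 dits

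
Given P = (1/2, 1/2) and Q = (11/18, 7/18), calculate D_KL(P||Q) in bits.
0.0365 bits

KL divergence: D_KL(P||Q) = Σ p(x) log(p(x)/q(x))

Computing term by term:
  x=0: 1/2 × log_2[(1/2)/(11/18)] = 1/2 × -0.2895 = -0.1448
  x=1: 1/2 × log_2[(1/2)/(7/18)] = 1/2 × 0.3626 = 0.1813

D_KL(P||Q) = 0.0365 bits

Note: KL divergence is always non-negative and equals 0 iff P = Q.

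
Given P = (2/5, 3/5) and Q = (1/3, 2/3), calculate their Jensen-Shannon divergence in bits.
0.0035 bits

Jensen-Shannon divergence is:
JSD(P||Q) = 0.5 × D_KL(P||M) + 0.5 × D_KL(Q||M)
where M = 0.5 × (P + Q) is the mixture distribution.

M = 0.5 × (2/5, 3/5) + 0.5 × (1/3, 2/3) = (11/30, 19/30)

D_KL(P||M) = 0.0034 bits
D_KL(Q||M) = 0.0035 bits

JSD(P||Q) = 0.5 × 0.0034 + 0.5 × 0.0035 = 0.0035 bits

Unlike KL divergence, JSD is symmetric and bounded: 0 ≤ JSD ≤ log(2).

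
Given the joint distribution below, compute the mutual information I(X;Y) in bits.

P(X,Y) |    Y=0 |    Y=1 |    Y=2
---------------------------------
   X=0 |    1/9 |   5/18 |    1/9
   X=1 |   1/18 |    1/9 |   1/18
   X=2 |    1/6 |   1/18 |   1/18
0.0986 bits

Mutual information: I(X;Y) = H(X) + H(Y) - H(X,Y)

Marginals:
P(X) = (1/2, 2/9, 5/18), H(X) = 1.4955 bits
P(Y) = (1/3, 4/9, 2/9), H(Y) = 1.5305 bits

Joint entropy: H(X,Y) = 2.9275 bits

I(X;Y) = 1.4955 + 1.5305 - 2.9275 = 0.0986 bits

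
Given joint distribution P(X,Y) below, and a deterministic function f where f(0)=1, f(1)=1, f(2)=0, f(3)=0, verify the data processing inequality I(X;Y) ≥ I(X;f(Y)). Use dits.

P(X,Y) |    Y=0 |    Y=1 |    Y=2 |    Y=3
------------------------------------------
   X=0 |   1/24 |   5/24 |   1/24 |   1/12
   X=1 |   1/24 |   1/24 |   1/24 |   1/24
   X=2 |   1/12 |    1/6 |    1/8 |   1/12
I(X;Y) = 0.0173, I(X;f(Y)) = 0.0040, inequality holds: 0.0173 ≥ 0.0040

Data Processing Inequality: For any Markov chain X → Y → Z, we have I(X;Y) ≥ I(X;Z).

Here Z = f(Y) is a deterministic function of Y, forming X → Y → Z.

Original I(X;Y) = 0.0173 dits

After applying f:
P(X,Z) where Z=f(Y):
- P(X,Z=0) = P(X,Y=2) + P(X,Y=3)
- P(X,Z=1) = P(X,Y=0) + P(X,Y=1)

I(X;Z) = I(X;f(Y)) = 0.0040 dits

Verification: 0.0173 ≥ 0.0040 ✓

Information cannot be created by processing; the function f can only lose information about X.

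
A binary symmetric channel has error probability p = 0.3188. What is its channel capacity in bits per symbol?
0.0969 bits

For a binary symmetric channel (BSC) with error probability p:
Capacity C = 1 - H(p) bits per symbol

where H(p) = -p log₂(p) - (1-p) log₂(1-p) is the binary entropy function.

H(0.3188) = 0.9031 bits
C = 1 - 0.9031 = 0.0969 bits per symbol

This means we can reliably transmit up to 0.0969 bits of information per channel use.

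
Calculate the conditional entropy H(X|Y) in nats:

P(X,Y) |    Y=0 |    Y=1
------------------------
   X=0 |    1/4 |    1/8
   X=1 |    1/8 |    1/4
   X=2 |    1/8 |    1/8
1.0397 nats

Using the chain rule: H(X|Y) = H(X,Y) - H(Y)

First, compute H(X,Y) = 1.7329 nats

Marginal P(Y) = (1/2, 1/2)
H(Y) = 0.6931 nats

H(X|Y) = H(X,Y) - H(Y) = 1.7329 - 0.6931 = 1.0397 nats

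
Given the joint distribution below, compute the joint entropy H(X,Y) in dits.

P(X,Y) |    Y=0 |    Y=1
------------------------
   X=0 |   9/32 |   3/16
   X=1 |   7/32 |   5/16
0.5935 dits

Joint entropy is H(X,Y) = -Σ_{x,y} p(x,y) log p(x,y).

Summing over all non-zero entries:
H(X,Y) = -[9/32·log_10(9/32) + 3/16·log_10(3/16) + 7/32·log_10(7/32) + 5/16·log_10(5/16)]
H(X,Y) = 0.5935 dits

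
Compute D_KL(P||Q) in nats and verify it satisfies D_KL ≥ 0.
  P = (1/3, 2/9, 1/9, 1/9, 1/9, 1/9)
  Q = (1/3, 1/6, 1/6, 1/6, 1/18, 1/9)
0.0508 nats

KL divergence satisfies the Gibbs inequality: D_KL(P||Q) ≥ 0 for all distributions P, Q.

D_KL(P||Q) = Σ p(x) log(p(x)/q(x))
Term by term:
  x=0: 1/3 × log_e[(1/3)/(1/3)] = 0.0000
  x=1: 2/9 × log_e[(2/9)/(1/6)] = 0.0639
  x=2: 1/9 × log_e[(1/9)/(1/6)] = -0.0451
  x=3: 1/9 × log_e[(1/9)/(1/6)] = -0.0451
  x=4: 1/9 × log_e[(1/9)/(1/18)] = 0.0770
  x=5: 1/9 × log_e[(1/9)/(1/9)] = 0.0000
D_KL(P||Q) = 0.0508 nats

D_KL(P||Q) = 0.0508 ≥ 0 ✓

This non-negativity is a fundamental property: relative entropy cannot be negative because it measures how different Q is from P.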